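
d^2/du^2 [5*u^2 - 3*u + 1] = 10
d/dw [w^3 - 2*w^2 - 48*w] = 3*w^2 - 4*w - 48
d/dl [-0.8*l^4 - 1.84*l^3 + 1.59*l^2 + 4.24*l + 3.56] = -3.2*l^3 - 5.52*l^2 + 3.18*l + 4.24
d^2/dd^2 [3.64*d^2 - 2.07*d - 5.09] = 7.28000000000000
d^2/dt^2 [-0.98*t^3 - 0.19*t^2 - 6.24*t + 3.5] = -5.88*t - 0.38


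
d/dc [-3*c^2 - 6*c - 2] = -6*c - 6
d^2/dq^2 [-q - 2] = 0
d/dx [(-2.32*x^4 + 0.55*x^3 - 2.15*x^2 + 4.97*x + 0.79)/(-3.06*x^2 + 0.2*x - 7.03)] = (14.1984*x^5 - 3.075*x^4 + 65.4584*x^3 + 3.1787*x^2 + 35.0638*x - 35.0971)/(9.3636*x^4 - 1.224*x^3 + 43.0636*x^2 - 2.812*x + 49.4209)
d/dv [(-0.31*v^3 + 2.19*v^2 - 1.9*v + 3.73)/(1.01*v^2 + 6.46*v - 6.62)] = (-0.3131*v^4 - 4.0052*v^3 + 22.223*v^2 - 36.5302*v - 11.5178)/(1.0201*v^4 + 13.0492*v^3 + 28.3592*v^2 - 85.5304*v + 43.8244)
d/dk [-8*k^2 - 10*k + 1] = -16*k - 10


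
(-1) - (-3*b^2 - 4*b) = 3*b^2 + 4*b - 1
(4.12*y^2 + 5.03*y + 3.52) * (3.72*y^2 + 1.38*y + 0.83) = 15.3264*y^4 + 24.3972*y^3 + 23.4554*y^2 + 9.0325*y + 2.9216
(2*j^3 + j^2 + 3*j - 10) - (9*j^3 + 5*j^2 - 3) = -7*j^3 - 4*j^2 + 3*j - 7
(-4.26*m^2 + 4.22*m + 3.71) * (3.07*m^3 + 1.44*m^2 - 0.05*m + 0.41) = -13.0782*m^5 + 6.821*m^4 + 17.6795*m^3 + 3.3848*m^2 + 1.5447*m + 1.5211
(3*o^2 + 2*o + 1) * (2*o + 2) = 6*o^3 + 10*o^2 + 6*o + 2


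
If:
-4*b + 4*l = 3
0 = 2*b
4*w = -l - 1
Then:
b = 0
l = 3/4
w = -7/16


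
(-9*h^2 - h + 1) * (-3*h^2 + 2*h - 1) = 27*h^4 - 15*h^3 + 4*h^2 + 3*h - 1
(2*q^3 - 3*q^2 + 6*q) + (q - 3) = 2*q^3 - 3*q^2 + 7*q - 3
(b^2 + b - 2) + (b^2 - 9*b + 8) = 2*b^2 - 8*b + 6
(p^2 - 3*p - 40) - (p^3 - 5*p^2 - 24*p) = -p^3 + 6*p^2 + 21*p - 40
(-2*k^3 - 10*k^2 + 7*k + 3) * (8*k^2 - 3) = -16*k^5 - 80*k^4 + 62*k^3 + 54*k^2 - 21*k - 9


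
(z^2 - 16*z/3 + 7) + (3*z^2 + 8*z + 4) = 4*z^2 + 8*z/3 + 11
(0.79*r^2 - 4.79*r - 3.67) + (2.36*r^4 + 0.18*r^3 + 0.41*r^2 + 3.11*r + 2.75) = 2.36*r^4 + 0.18*r^3 + 1.2*r^2 - 1.68*r - 0.92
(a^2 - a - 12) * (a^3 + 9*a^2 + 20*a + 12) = a^5 + 8*a^4 - a^3 - 116*a^2 - 252*a - 144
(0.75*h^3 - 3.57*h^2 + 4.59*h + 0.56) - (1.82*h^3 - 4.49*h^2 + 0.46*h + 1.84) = -1.07*h^3 + 0.92*h^2 + 4.13*h - 1.28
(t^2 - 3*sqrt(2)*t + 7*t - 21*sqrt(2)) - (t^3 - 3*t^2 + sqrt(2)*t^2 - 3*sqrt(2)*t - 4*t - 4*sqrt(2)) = -t^3 - sqrt(2)*t^2 + 4*t^2 + 11*t - 17*sqrt(2)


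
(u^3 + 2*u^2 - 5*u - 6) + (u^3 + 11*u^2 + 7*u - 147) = 2*u^3 + 13*u^2 + 2*u - 153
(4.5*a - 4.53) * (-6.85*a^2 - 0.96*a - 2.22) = -30.825*a^3 + 26.7105*a^2 - 5.6412*a + 10.0566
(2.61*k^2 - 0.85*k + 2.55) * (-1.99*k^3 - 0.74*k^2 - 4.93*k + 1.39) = -5.1939*k^5 - 0.2399*k^4 - 17.3128*k^3 + 5.9314*k^2 - 13.753*k + 3.5445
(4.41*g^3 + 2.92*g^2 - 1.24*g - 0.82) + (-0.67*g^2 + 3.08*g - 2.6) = 4.41*g^3 + 2.25*g^2 + 1.84*g - 3.42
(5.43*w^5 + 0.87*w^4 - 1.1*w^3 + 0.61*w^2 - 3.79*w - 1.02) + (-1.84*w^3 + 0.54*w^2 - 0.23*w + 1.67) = 5.43*w^5 + 0.87*w^4 - 2.94*w^3 + 1.15*w^2 - 4.02*w + 0.65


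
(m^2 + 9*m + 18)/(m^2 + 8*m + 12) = (m + 3)/(m + 2)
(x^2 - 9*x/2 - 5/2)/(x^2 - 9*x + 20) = (x + 1/2)/(x - 4)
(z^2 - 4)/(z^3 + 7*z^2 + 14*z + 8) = (z - 2)/(z^2 + 5*z + 4)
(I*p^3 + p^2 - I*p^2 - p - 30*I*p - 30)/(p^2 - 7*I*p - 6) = I*(p^2 - p - 30)/(p - 6*I)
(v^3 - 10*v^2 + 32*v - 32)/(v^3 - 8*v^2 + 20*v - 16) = (v - 4)/(v - 2)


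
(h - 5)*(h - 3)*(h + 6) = h^3 - 2*h^2 - 33*h + 90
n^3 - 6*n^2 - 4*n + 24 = (n - 6)*(n - 2)*(n + 2)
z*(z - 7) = z^2 - 7*z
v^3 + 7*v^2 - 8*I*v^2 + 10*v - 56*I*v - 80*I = (v + 2)*(v + 5)*(v - 8*I)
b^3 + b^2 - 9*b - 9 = (b - 3)*(b + 1)*(b + 3)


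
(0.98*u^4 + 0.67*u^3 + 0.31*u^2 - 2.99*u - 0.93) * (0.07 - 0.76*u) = -0.7448*u^5 - 0.4406*u^4 - 0.1887*u^3 + 2.2941*u^2 + 0.4975*u - 0.0651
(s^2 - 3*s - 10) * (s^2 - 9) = s^4 - 3*s^3 - 19*s^2 + 27*s + 90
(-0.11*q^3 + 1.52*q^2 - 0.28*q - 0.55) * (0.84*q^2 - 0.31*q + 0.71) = -0.0924*q^5 + 1.3109*q^4 - 0.7845*q^3 + 0.704*q^2 - 0.0283*q - 0.3905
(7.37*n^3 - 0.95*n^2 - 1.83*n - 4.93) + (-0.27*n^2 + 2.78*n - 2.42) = 7.37*n^3 - 1.22*n^2 + 0.95*n - 7.35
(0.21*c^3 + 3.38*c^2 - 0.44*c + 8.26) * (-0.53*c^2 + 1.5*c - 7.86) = -0.1113*c^5 - 1.4764*c^4 + 3.6526*c^3 - 31.6046*c^2 + 15.8484*c - 64.9236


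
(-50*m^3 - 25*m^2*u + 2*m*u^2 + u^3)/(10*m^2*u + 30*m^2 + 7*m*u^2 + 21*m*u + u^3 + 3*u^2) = (-5*m + u)/(u + 3)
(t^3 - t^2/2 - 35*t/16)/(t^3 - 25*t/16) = (4*t - 7)/(4*t - 5)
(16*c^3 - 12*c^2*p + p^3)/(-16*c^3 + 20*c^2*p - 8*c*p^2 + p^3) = (4*c + p)/(-4*c + p)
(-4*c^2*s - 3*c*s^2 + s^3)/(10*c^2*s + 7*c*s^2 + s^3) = (-4*c^2 - 3*c*s + s^2)/(10*c^2 + 7*c*s + s^2)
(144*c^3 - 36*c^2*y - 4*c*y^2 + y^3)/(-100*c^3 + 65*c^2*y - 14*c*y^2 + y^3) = (-36*c^2 + y^2)/(25*c^2 - 10*c*y + y^2)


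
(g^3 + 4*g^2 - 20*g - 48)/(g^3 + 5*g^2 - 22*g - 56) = (g + 6)/(g + 7)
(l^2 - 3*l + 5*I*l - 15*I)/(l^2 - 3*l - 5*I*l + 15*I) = (l + 5*I)/(l - 5*I)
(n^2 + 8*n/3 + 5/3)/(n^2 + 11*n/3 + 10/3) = (n + 1)/(n + 2)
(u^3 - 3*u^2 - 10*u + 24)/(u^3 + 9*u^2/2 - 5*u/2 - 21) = 2*(u - 4)/(2*u + 7)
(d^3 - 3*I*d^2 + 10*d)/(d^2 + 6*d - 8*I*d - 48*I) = d*(d^2 - 3*I*d + 10)/(d^2 + 6*d - 8*I*d - 48*I)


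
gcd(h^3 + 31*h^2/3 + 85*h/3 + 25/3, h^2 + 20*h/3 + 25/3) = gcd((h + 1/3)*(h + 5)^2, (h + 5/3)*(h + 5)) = h + 5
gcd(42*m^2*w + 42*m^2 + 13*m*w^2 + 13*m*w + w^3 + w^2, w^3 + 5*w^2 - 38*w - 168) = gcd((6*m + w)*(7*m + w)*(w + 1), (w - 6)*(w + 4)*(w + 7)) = 1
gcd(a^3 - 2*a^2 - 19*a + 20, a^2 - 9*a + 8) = a - 1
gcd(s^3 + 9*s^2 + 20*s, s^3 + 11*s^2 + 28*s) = s^2 + 4*s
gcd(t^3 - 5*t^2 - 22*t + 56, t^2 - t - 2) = t - 2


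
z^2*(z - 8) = z^3 - 8*z^2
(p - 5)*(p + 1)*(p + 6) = p^3 + 2*p^2 - 29*p - 30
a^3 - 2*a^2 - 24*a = a*(a - 6)*(a + 4)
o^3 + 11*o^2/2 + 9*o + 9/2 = (o + 1)*(o + 3/2)*(o + 3)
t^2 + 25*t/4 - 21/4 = (t - 3/4)*(t + 7)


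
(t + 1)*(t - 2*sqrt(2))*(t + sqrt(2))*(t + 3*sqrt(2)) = t^4 + t^3 + 2*sqrt(2)*t^3 - 10*t^2 + 2*sqrt(2)*t^2 - 12*sqrt(2)*t - 10*t - 12*sqrt(2)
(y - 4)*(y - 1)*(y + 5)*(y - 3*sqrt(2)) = y^4 - 3*sqrt(2)*y^3 - 21*y^2 + 20*y + 63*sqrt(2)*y - 60*sqrt(2)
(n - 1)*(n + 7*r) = n^2 + 7*n*r - n - 7*r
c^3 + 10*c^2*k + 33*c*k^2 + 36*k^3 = (c + 3*k)^2*(c + 4*k)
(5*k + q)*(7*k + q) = 35*k^2 + 12*k*q + q^2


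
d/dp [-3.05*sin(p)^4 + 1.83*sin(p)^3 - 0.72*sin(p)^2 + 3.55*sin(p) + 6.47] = (-12.2*sin(p)^3 + 5.49*sin(p)^2 - 1.44*sin(p) + 3.55)*cos(p)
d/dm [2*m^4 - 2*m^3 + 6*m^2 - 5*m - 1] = 8*m^3 - 6*m^2 + 12*m - 5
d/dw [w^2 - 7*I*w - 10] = 2*w - 7*I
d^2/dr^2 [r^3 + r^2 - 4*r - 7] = 6*r + 2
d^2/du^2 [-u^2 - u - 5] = -2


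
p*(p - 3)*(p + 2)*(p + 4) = p^4 + 3*p^3 - 10*p^2 - 24*p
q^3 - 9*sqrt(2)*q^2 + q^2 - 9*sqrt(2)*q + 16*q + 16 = (q + 1)*(q - 8*sqrt(2))*(q - sqrt(2))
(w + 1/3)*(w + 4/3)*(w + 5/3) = w^3 + 10*w^2/3 + 29*w/9 + 20/27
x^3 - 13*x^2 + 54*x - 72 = (x - 6)*(x - 4)*(x - 3)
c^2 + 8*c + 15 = (c + 3)*(c + 5)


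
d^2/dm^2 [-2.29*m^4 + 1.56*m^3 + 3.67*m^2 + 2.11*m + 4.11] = -27.48*m^2 + 9.36*m + 7.34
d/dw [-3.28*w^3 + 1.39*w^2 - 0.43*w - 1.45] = -9.84*w^2 + 2.78*w - 0.43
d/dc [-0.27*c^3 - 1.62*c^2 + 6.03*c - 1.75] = -0.81*c^2 - 3.24*c + 6.03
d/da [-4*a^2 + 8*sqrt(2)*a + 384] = -8*a + 8*sqrt(2)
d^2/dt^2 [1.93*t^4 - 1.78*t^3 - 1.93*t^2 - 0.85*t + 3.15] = 23.16*t^2 - 10.68*t - 3.86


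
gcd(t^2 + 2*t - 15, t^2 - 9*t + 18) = t - 3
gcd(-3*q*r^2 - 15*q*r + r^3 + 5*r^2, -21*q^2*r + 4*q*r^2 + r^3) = 3*q*r - r^2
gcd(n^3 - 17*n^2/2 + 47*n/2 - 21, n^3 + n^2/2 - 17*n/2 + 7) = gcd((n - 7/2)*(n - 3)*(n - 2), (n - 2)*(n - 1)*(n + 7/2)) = n - 2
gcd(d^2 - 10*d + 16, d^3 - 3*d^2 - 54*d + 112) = d^2 - 10*d + 16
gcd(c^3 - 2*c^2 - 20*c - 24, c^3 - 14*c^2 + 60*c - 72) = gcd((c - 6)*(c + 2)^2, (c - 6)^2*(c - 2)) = c - 6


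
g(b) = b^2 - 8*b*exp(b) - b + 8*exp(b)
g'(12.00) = -15624436.98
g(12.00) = -14322289.64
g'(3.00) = -477.05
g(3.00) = -315.37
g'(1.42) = -45.16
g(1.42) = -13.30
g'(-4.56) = -9.74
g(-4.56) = 25.82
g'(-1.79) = -2.19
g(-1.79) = 8.72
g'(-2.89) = -5.50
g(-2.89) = 12.97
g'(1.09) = -24.76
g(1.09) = -2.04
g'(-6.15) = -13.20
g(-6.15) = 44.09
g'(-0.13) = -0.35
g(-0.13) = 8.08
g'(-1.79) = -2.19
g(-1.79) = 8.72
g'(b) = -8*b*exp(b) + 2*b - 1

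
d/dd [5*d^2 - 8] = 10*d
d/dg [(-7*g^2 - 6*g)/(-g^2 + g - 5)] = (-13*g^2 + 70*g + 30)/(g^4 - 2*g^3 + 11*g^2 - 10*g + 25)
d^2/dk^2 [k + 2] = 0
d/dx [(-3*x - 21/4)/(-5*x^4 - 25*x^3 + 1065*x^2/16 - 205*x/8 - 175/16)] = 24*(-96*x^4 - 544*x^3 - 414*x^2 + 1491*x - 217)/(5*(256*x^8 + 2560*x^7 - 416*x^6 - 31456*x^5 + 59609*x^4 - 29332*x^3 - 8186*x^2 + 5740*x + 1225))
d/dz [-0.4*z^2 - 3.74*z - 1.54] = -0.8*z - 3.74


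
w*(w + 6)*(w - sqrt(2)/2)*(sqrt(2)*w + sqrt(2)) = sqrt(2)*w^4 - w^3 + 7*sqrt(2)*w^3 - 7*w^2 + 6*sqrt(2)*w^2 - 6*w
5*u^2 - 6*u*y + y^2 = (-5*u + y)*(-u + y)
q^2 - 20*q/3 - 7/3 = (q - 7)*(q + 1/3)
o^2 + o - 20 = (o - 4)*(o + 5)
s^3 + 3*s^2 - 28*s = s*(s - 4)*(s + 7)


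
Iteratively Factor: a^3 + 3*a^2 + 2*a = (a)*(a^2 + 3*a + 2) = a*(a + 1)*(a + 2)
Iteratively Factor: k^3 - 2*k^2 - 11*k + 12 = (k + 3)*(k^2 - 5*k + 4) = (k - 1)*(k + 3)*(k - 4)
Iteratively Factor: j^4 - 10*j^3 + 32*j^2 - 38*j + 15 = (j - 5)*(j^3 - 5*j^2 + 7*j - 3) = (j - 5)*(j - 3)*(j^2 - 2*j + 1) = (j - 5)*(j - 3)*(j - 1)*(j - 1)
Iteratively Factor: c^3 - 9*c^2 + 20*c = (c - 5)*(c^2 - 4*c) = (c - 5)*(c - 4)*(c)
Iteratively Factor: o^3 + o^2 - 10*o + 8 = (o - 2)*(o^2 + 3*o - 4) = (o - 2)*(o + 4)*(o - 1)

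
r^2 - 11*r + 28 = (r - 7)*(r - 4)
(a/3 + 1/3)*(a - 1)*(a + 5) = a^3/3 + 5*a^2/3 - a/3 - 5/3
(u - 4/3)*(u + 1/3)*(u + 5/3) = u^3 + 2*u^2/3 - 19*u/9 - 20/27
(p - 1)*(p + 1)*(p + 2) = p^3 + 2*p^2 - p - 2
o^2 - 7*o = o*(o - 7)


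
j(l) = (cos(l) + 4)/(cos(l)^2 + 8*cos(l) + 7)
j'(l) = (2*sin(l)*cos(l) + 8*sin(l))*(cos(l) + 4)/(cos(l)^2 + 8*cos(l) + 7)^2 - sin(l)/(cos(l)^2 + 8*cos(l) + 7) = (cos(l)^2 + 8*cos(l) + 25)*sin(l)/(cos(l)^2 + 8*cos(l) + 7)^2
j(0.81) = 0.36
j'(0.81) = 0.13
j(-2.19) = 1.27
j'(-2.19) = -2.32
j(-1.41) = 0.50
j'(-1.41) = -0.38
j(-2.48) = 2.45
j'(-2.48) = -6.91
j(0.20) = 0.32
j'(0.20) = 0.03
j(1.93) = 0.85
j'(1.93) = 1.12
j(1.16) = 0.42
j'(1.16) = 0.24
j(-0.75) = 0.35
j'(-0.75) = -0.12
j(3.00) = 50.05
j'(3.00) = 704.54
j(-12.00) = 0.33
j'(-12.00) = 0.08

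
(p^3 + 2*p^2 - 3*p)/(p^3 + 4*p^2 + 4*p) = (p^2 + 2*p - 3)/(p^2 + 4*p + 4)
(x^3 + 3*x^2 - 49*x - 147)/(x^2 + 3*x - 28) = (x^2 - 4*x - 21)/(x - 4)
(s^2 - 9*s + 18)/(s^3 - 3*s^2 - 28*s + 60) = (s - 3)/(s^2 + 3*s - 10)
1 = 1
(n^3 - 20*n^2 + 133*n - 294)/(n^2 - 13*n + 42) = n - 7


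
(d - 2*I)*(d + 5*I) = d^2 + 3*I*d + 10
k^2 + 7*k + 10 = (k + 2)*(k + 5)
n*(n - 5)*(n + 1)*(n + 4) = n^4 - 21*n^2 - 20*n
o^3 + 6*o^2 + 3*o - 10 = (o - 1)*(o + 2)*(o + 5)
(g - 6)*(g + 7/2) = g^2 - 5*g/2 - 21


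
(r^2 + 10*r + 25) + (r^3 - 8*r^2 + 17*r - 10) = r^3 - 7*r^2 + 27*r + 15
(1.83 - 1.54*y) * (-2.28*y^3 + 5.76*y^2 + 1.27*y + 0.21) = 3.5112*y^4 - 13.0428*y^3 + 8.585*y^2 + 2.0007*y + 0.3843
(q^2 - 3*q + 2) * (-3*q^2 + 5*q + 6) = -3*q^4 + 14*q^3 - 15*q^2 - 8*q + 12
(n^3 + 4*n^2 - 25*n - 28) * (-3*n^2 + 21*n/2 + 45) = -3*n^5 - 3*n^4/2 + 162*n^3 + 3*n^2/2 - 1419*n - 1260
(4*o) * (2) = 8*o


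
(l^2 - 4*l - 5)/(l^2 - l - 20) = (l + 1)/(l + 4)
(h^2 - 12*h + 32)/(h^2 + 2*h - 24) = (h - 8)/(h + 6)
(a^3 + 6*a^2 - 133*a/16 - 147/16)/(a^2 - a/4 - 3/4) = (4*a^2 + 21*a - 49)/(4*(a - 1))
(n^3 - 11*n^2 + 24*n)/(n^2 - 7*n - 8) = n*(n - 3)/(n + 1)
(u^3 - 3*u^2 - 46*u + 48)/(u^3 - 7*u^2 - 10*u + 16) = (u + 6)/(u + 2)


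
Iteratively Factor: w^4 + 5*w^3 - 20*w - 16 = (w + 1)*(w^3 + 4*w^2 - 4*w - 16) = (w + 1)*(w + 4)*(w^2 - 4) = (w - 2)*(w + 1)*(w + 4)*(w + 2)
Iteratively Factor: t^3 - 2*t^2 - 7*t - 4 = (t + 1)*(t^2 - 3*t - 4) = (t + 1)^2*(t - 4)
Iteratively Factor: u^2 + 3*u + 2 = (u + 1)*(u + 2)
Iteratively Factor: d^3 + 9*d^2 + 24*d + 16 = (d + 4)*(d^2 + 5*d + 4) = (d + 1)*(d + 4)*(d + 4)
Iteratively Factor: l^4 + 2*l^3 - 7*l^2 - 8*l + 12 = (l - 1)*(l^3 + 3*l^2 - 4*l - 12) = (l - 1)*(l + 2)*(l^2 + l - 6) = (l - 2)*(l - 1)*(l + 2)*(l + 3)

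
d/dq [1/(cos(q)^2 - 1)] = 2*cos(q)/sin(q)^3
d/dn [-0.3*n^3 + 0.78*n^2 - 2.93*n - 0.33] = -0.9*n^2 + 1.56*n - 2.93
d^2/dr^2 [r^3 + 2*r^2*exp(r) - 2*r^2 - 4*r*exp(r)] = 2*r^2*exp(r) + 4*r*exp(r) + 6*r - 4*exp(r) - 4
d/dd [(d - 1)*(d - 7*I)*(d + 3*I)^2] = 4*d^3 - 3*d^2*(1 + I) + 2*d*(33 + I) - 33 + 63*I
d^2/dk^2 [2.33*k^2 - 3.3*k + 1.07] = 4.66000000000000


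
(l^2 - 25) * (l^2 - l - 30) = l^4 - l^3 - 55*l^2 + 25*l + 750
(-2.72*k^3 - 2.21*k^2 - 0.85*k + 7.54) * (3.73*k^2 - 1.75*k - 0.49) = -10.1456*k^5 - 3.4833*k^4 + 2.0298*k^3 + 30.6946*k^2 - 12.7785*k - 3.6946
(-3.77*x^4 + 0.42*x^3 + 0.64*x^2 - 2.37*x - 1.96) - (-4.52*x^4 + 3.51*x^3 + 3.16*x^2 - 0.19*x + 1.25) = 0.75*x^4 - 3.09*x^3 - 2.52*x^2 - 2.18*x - 3.21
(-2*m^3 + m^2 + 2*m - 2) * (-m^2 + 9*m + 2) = 2*m^5 - 19*m^4 + 3*m^3 + 22*m^2 - 14*m - 4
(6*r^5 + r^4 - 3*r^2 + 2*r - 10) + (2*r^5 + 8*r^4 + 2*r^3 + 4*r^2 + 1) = 8*r^5 + 9*r^4 + 2*r^3 + r^2 + 2*r - 9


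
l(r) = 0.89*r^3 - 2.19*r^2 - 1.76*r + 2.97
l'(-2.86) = 32.61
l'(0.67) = -3.50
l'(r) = 2.67*r^2 - 4.38*r - 1.76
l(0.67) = 1.08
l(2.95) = 1.57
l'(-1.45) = 10.20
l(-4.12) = -89.19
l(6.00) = 105.81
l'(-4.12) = 61.61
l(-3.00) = -35.49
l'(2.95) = 8.55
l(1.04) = -0.23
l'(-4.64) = 76.05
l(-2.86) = -30.73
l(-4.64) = -124.92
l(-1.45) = -1.80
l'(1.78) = -1.10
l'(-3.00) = 35.41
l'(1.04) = -3.43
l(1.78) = -2.08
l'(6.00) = 68.08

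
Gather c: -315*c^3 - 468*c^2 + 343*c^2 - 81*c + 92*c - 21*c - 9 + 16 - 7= -315*c^3 - 125*c^2 - 10*c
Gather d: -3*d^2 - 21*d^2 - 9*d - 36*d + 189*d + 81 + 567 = -24*d^2 + 144*d + 648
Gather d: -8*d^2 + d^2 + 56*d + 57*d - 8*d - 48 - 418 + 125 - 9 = -7*d^2 + 105*d - 350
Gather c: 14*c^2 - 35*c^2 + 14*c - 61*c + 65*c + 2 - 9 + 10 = -21*c^2 + 18*c + 3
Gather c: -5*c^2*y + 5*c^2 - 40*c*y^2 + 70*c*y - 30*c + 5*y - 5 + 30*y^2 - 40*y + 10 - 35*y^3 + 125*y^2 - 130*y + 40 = c^2*(5 - 5*y) + c*(-40*y^2 + 70*y - 30) - 35*y^3 + 155*y^2 - 165*y + 45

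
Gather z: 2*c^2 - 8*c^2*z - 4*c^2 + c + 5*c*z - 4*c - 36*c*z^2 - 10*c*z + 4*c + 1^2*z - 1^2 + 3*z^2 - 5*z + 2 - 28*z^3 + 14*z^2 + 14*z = -2*c^2 + c - 28*z^3 + z^2*(17 - 36*c) + z*(-8*c^2 - 5*c + 10) + 1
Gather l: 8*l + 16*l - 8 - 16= 24*l - 24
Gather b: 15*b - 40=15*b - 40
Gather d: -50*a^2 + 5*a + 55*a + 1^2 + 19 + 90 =-50*a^2 + 60*a + 110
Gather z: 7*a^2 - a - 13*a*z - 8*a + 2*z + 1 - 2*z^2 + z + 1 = 7*a^2 - 9*a - 2*z^2 + z*(3 - 13*a) + 2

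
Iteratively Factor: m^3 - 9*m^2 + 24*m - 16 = (m - 1)*(m^2 - 8*m + 16) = (m - 4)*(m - 1)*(m - 4)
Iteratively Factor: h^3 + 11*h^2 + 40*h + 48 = (h + 3)*(h^2 + 8*h + 16) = (h + 3)*(h + 4)*(h + 4)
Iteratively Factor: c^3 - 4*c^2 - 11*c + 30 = (c - 5)*(c^2 + c - 6) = (c - 5)*(c - 2)*(c + 3)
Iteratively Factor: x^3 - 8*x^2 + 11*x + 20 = (x - 5)*(x^2 - 3*x - 4) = (x - 5)*(x - 4)*(x + 1)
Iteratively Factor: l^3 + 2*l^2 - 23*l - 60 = (l + 4)*(l^2 - 2*l - 15) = (l + 3)*(l + 4)*(l - 5)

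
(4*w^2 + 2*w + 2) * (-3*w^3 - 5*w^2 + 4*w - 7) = -12*w^5 - 26*w^4 - 30*w^2 - 6*w - 14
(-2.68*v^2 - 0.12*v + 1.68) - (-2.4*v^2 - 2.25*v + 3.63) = -0.28*v^2 + 2.13*v - 1.95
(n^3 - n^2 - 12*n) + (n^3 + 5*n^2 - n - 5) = 2*n^3 + 4*n^2 - 13*n - 5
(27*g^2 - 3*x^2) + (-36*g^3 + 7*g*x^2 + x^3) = -36*g^3 + 27*g^2 + 7*g*x^2 + x^3 - 3*x^2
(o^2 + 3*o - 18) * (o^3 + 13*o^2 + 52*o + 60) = o^5 + 16*o^4 + 73*o^3 - 18*o^2 - 756*o - 1080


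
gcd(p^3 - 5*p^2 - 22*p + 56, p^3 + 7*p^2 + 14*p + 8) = p + 4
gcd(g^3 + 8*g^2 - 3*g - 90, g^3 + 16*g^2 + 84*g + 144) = g + 6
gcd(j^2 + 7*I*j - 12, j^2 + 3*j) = 1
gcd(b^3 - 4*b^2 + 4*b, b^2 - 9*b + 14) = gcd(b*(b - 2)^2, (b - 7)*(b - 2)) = b - 2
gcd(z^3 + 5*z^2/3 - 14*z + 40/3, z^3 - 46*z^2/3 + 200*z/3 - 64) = z - 4/3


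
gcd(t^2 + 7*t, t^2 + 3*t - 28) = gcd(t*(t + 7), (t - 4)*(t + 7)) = t + 7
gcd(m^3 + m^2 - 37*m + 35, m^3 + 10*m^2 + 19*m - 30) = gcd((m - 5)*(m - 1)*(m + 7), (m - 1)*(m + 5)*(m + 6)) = m - 1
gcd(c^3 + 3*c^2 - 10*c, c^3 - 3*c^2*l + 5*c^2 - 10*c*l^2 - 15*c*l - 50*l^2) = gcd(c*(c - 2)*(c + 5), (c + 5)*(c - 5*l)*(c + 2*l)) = c + 5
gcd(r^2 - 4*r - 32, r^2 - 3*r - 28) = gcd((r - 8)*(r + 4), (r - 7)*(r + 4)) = r + 4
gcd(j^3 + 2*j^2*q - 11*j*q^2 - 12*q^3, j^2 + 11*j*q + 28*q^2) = j + 4*q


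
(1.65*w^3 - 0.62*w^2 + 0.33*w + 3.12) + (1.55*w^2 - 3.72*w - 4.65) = 1.65*w^3 + 0.93*w^2 - 3.39*w - 1.53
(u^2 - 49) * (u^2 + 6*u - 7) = u^4 + 6*u^3 - 56*u^2 - 294*u + 343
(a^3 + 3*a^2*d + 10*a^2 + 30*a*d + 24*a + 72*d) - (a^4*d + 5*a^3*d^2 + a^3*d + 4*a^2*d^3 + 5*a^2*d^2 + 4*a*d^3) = -a^4*d - 5*a^3*d^2 - a^3*d + a^3 - 4*a^2*d^3 - 5*a^2*d^2 + 3*a^2*d + 10*a^2 - 4*a*d^3 + 30*a*d + 24*a + 72*d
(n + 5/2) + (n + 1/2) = 2*n + 3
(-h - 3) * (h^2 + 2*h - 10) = -h^3 - 5*h^2 + 4*h + 30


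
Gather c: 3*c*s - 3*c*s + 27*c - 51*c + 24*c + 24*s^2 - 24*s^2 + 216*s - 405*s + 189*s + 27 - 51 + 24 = 0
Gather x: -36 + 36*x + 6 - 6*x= 30*x - 30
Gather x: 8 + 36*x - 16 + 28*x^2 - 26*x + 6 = 28*x^2 + 10*x - 2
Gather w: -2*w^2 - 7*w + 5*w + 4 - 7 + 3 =-2*w^2 - 2*w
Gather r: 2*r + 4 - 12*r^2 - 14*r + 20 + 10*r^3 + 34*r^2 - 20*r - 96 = 10*r^3 + 22*r^2 - 32*r - 72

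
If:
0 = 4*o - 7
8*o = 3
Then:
No Solution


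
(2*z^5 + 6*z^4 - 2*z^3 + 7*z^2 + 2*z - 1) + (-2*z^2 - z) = 2*z^5 + 6*z^4 - 2*z^3 + 5*z^2 + z - 1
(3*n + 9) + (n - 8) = 4*n + 1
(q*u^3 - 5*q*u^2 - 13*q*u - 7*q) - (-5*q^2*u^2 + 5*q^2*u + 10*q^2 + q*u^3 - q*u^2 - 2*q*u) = 5*q^2*u^2 - 5*q^2*u - 10*q^2 - 4*q*u^2 - 11*q*u - 7*q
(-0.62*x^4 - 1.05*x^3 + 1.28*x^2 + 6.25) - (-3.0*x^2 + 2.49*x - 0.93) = -0.62*x^4 - 1.05*x^3 + 4.28*x^2 - 2.49*x + 7.18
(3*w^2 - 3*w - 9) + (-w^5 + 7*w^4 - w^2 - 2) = -w^5 + 7*w^4 + 2*w^2 - 3*w - 11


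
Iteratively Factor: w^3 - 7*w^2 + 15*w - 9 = (w - 1)*(w^2 - 6*w + 9) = (w - 3)*(w - 1)*(w - 3)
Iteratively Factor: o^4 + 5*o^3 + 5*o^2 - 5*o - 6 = (o + 3)*(o^3 + 2*o^2 - o - 2) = (o + 1)*(o + 3)*(o^2 + o - 2) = (o - 1)*(o + 1)*(o + 3)*(o + 2)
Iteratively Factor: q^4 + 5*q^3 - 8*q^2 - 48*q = (q)*(q^3 + 5*q^2 - 8*q - 48) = q*(q - 3)*(q^2 + 8*q + 16) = q*(q - 3)*(q + 4)*(q + 4)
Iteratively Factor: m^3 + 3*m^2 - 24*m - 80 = (m - 5)*(m^2 + 8*m + 16) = (m - 5)*(m + 4)*(m + 4)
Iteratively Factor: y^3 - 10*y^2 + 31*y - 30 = (y - 2)*(y^2 - 8*y + 15) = (y - 5)*(y - 2)*(y - 3)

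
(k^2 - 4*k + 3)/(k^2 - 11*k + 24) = (k - 1)/(k - 8)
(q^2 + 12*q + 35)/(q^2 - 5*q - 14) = (q^2 + 12*q + 35)/(q^2 - 5*q - 14)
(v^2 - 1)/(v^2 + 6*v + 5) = (v - 1)/(v + 5)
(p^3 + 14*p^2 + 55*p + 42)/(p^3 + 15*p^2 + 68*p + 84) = (p + 1)/(p + 2)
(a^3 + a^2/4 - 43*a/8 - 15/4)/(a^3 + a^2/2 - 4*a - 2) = (8*a^2 - 14*a - 15)/(4*(2*a^2 - 3*a - 2))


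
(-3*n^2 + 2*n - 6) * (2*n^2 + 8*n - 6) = -6*n^4 - 20*n^3 + 22*n^2 - 60*n + 36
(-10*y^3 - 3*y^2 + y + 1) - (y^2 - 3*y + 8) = -10*y^3 - 4*y^2 + 4*y - 7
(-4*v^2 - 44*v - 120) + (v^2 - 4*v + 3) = -3*v^2 - 48*v - 117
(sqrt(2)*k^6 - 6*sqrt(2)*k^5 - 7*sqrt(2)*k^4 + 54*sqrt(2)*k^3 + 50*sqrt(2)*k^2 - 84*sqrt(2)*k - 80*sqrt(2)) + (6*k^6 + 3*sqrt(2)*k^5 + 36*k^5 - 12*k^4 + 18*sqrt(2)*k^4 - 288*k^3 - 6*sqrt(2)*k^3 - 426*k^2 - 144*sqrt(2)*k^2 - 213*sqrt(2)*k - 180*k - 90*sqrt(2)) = sqrt(2)*k^6 + 6*k^6 - 3*sqrt(2)*k^5 + 36*k^5 - 12*k^4 + 11*sqrt(2)*k^4 - 288*k^3 + 48*sqrt(2)*k^3 - 426*k^2 - 94*sqrt(2)*k^2 - 297*sqrt(2)*k - 180*k - 170*sqrt(2)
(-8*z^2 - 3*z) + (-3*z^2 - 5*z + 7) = -11*z^2 - 8*z + 7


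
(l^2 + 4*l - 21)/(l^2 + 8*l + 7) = (l - 3)/(l + 1)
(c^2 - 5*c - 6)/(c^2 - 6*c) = (c + 1)/c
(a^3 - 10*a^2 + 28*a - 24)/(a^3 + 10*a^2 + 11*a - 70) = (a^2 - 8*a + 12)/(a^2 + 12*a + 35)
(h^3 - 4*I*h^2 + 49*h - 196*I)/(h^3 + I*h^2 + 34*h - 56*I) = (h - 7*I)/(h - 2*I)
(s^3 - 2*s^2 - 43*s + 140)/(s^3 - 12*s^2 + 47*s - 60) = (s + 7)/(s - 3)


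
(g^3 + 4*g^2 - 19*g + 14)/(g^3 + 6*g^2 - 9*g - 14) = (g - 1)/(g + 1)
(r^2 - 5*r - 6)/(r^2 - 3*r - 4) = (r - 6)/(r - 4)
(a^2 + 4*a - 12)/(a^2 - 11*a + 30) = (a^2 + 4*a - 12)/(a^2 - 11*a + 30)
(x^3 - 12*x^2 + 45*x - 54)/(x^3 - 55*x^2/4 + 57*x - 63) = 4*(x^2 - 6*x + 9)/(4*x^2 - 31*x + 42)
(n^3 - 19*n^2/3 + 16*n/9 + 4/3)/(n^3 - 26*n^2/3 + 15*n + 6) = (n - 2/3)/(n - 3)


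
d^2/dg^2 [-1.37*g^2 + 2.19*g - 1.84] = -2.74000000000000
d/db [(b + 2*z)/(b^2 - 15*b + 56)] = (b^2 - 15*b - (b + 2*z)*(2*b - 15) + 56)/(b^2 - 15*b + 56)^2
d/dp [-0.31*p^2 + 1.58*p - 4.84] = 1.58 - 0.62*p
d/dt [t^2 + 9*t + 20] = 2*t + 9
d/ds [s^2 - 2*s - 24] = 2*s - 2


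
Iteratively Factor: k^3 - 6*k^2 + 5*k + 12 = (k + 1)*(k^2 - 7*k + 12) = (k - 4)*(k + 1)*(k - 3)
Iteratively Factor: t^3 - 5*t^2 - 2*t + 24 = (t - 4)*(t^2 - t - 6) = (t - 4)*(t - 3)*(t + 2)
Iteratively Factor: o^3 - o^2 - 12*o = (o - 4)*(o^2 + 3*o) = o*(o - 4)*(o + 3)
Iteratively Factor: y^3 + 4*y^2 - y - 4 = (y + 1)*(y^2 + 3*y - 4) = (y + 1)*(y + 4)*(y - 1)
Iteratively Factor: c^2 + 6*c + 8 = (c + 4)*(c + 2)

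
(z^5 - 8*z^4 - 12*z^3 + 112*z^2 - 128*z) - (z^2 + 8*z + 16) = z^5 - 8*z^4 - 12*z^3 + 111*z^2 - 136*z - 16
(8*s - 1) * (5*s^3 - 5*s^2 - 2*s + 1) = 40*s^4 - 45*s^3 - 11*s^2 + 10*s - 1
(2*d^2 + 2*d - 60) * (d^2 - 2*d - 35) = 2*d^4 - 2*d^3 - 134*d^2 + 50*d + 2100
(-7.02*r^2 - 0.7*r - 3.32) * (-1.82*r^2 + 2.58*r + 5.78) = 12.7764*r^4 - 16.8376*r^3 - 36.3392*r^2 - 12.6116*r - 19.1896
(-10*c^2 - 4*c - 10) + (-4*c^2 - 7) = -14*c^2 - 4*c - 17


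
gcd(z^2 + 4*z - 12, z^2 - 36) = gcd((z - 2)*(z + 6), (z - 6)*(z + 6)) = z + 6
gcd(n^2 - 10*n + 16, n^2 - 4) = n - 2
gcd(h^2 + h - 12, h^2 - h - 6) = h - 3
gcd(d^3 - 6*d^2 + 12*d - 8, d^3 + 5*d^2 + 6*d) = 1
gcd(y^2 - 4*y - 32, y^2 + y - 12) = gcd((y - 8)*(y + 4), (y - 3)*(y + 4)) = y + 4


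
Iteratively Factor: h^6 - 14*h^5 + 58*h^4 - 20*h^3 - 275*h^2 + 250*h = (h - 1)*(h^5 - 13*h^4 + 45*h^3 + 25*h^2 - 250*h) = (h - 5)*(h - 1)*(h^4 - 8*h^3 + 5*h^2 + 50*h) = h*(h - 5)*(h - 1)*(h^3 - 8*h^2 + 5*h + 50) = h*(h - 5)^2*(h - 1)*(h^2 - 3*h - 10) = h*(h - 5)^2*(h - 1)*(h + 2)*(h - 5)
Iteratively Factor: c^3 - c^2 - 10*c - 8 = (c + 2)*(c^2 - 3*c - 4) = (c - 4)*(c + 2)*(c + 1)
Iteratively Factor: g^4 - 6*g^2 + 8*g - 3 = (g - 1)*(g^3 + g^2 - 5*g + 3) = (g - 1)^2*(g^2 + 2*g - 3) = (g - 1)^3*(g + 3)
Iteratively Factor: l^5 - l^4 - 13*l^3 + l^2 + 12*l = (l + 1)*(l^4 - 2*l^3 - 11*l^2 + 12*l) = (l - 1)*(l + 1)*(l^3 - l^2 - 12*l) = (l - 4)*(l - 1)*(l + 1)*(l^2 + 3*l) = (l - 4)*(l - 1)*(l + 1)*(l + 3)*(l)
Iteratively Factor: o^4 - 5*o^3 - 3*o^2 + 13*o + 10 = (o + 1)*(o^3 - 6*o^2 + 3*o + 10) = (o - 2)*(o + 1)*(o^2 - 4*o - 5) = (o - 5)*(o - 2)*(o + 1)*(o + 1)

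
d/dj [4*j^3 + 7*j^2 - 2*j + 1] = 12*j^2 + 14*j - 2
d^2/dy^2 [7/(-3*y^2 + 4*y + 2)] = 14*(-9*y^2 + 12*y + 4*(3*y - 2)^2 + 6)/(-3*y^2 + 4*y + 2)^3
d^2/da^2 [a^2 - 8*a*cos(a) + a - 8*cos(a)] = 8*a*cos(a) + 16*sin(a) + 8*cos(a) + 2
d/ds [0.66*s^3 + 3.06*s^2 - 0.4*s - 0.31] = 1.98*s^2 + 6.12*s - 0.4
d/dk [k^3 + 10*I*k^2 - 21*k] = 3*k^2 + 20*I*k - 21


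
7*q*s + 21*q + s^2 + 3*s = (7*q + s)*(s + 3)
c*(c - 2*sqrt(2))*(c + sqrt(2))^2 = c^4 - 6*c^2 - 4*sqrt(2)*c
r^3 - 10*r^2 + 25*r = r*(r - 5)^2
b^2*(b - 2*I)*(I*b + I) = I*b^4 + 2*b^3 + I*b^3 + 2*b^2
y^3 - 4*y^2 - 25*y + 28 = (y - 7)*(y - 1)*(y + 4)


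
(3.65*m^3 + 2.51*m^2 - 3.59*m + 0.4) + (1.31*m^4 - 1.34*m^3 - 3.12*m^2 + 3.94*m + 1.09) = 1.31*m^4 + 2.31*m^3 - 0.61*m^2 + 0.35*m + 1.49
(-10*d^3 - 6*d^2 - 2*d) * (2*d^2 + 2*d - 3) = -20*d^5 - 32*d^4 + 14*d^3 + 14*d^2 + 6*d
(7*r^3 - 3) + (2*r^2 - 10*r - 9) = 7*r^3 + 2*r^2 - 10*r - 12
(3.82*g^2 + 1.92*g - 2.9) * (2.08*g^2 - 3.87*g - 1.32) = 7.9456*g^4 - 10.7898*g^3 - 18.5048*g^2 + 8.6886*g + 3.828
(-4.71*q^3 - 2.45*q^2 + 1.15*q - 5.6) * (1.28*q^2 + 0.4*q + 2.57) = -6.0288*q^5 - 5.02*q^4 - 11.6127*q^3 - 13.0045*q^2 + 0.7155*q - 14.392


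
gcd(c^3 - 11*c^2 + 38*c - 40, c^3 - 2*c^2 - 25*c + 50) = c^2 - 7*c + 10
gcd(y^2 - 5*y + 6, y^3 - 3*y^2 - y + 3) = y - 3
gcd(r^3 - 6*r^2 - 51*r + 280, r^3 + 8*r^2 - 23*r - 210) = r^2 + 2*r - 35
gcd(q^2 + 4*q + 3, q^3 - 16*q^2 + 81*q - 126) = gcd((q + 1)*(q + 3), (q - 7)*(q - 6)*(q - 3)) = 1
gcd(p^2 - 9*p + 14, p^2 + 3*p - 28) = 1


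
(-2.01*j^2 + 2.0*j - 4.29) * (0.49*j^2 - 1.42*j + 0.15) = -0.9849*j^4 + 3.8342*j^3 - 5.2436*j^2 + 6.3918*j - 0.6435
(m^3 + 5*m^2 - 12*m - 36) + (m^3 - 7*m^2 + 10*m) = 2*m^3 - 2*m^2 - 2*m - 36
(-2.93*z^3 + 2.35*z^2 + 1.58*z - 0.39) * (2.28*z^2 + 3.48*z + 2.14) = -6.6804*z^5 - 4.8384*z^4 + 5.5102*z^3 + 9.6382*z^2 + 2.024*z - 0.8346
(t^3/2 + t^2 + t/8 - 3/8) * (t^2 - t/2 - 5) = t^5/2 + 3*t^4/4 - 23*t^3/8 - 87*t^2/16 - 7*t/16 + 15/8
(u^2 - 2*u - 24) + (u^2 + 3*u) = 2*u^2 + u - 24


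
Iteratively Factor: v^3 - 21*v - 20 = (v - 5)*(v^2 + 5*v + 4) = (v - 5)*(v + 1)*(v + 4)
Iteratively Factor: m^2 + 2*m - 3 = (m - 1)*(m + 3)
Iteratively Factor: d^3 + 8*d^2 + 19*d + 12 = (d + 4)*(d^2 + 4*d + 3) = (d + 1)*(d + 4)*(d + 3)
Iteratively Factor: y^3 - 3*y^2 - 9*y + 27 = (y - 3)*(y^2 - 9) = (y - 3)^2*(y + 3)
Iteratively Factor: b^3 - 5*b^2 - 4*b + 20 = (b - 5)*(b^2 - 4) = (b - 5)*(b - 2)*(b + 2)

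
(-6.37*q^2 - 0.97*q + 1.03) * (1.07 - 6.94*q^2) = 44.2078*q^4 + 6.7318*q^3 - 13.9641*q^2 - 1.0379*q + 1.1021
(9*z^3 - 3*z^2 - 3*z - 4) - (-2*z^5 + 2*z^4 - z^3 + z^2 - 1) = 2*z^5 - 2*z^4 + 10*z^3 - 4*z^2 - 3*z - 3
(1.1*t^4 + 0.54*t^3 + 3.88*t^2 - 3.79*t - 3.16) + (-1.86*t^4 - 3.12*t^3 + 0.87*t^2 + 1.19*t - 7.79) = -0.76*t^4 - 2.58*t^3 + 4.75*t^2 - 2.6*t - 10.95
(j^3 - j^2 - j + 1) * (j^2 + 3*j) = j^5 + 2*j^4 - 4*j^3 - 2*j^2 + 3*j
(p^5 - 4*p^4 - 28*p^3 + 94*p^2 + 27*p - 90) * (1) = p^5 - 4*p^4 - 28*p^3 + 94*p^2 + 27*p - 90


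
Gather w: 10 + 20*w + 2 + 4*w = 24*w + 12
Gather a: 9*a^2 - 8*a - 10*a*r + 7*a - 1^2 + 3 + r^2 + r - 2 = 9*a^2 + a*(-10*r - 1) + r^2 + r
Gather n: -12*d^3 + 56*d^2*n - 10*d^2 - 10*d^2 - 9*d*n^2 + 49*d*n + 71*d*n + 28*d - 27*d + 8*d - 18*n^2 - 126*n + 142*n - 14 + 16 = -12*d^3 - 20*d^2 + 9*d + n^2*(-9*d - 18) + n*(56*d^2 + 120*d + 16) + 2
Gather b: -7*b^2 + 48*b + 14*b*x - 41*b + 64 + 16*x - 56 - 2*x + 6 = -7*b^2 + b*(14*x + 7) + 14*x + 14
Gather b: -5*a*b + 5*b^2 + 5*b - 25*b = 5*b^2 + b*(-5*a - 20)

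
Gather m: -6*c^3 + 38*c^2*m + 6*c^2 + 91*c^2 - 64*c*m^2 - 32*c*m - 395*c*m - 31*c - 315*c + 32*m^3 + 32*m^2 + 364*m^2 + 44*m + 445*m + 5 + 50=-6*c^3 + 97*c^2 - 346*c + 32*m^3 + m^2*(396 - 64*c) + m*(38*c^2 - 427*c + 489) + 55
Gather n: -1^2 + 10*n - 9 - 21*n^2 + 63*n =-21*n^2 + 73*n - 10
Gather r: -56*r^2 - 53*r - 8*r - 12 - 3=-56*r^2 - 61*r - 15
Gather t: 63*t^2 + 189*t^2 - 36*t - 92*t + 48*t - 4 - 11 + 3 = 252*t^2 - 80*t - 12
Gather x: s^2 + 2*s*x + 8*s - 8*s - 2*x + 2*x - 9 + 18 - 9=s^2 + 2*s*x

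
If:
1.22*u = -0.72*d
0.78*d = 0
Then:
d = 0.00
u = 0.00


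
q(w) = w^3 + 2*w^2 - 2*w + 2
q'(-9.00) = 205.00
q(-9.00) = -547.00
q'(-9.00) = 205.00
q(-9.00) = -547.00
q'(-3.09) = 14.28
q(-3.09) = -2.23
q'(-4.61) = 43.32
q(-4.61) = -44.25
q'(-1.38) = -1.81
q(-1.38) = 5.94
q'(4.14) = 65.98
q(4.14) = 98.96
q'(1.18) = 6.90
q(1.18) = 4.07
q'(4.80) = 86.32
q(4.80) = 149.07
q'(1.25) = 7.69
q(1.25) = 4.58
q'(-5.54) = 67.91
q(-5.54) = -95.57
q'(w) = 3*w^2 + 4*w - 2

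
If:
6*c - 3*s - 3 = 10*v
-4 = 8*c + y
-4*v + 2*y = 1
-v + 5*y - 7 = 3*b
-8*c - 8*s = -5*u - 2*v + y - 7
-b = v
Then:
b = -3/8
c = -21/32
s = -57/16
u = -161/20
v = 3/8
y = 5/4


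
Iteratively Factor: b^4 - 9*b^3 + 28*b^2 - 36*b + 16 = (b - 2)*(b^3 - 7*b^2 + 14*b - 8) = (b - 2)^2*(b^2 - 5*b + 4) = (b - 2)^2*(b - 1)*(b - 4)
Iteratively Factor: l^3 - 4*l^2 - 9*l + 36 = (l + 3)*(l^2 - 7*l + 12) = (l - 3)*(l + 3)*(l - 4)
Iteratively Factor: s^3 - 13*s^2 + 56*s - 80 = (s - 4)*(s^2 - 9*s + 20) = (s - 5)*(s - 4)*(s - 4)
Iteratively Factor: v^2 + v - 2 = (v - 1)*(v + 2)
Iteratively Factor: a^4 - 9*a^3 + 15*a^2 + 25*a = (a - 5)*(a^3 - 4*a^2 - 5*a) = (a - 5)*(a + 1)*(a^2 - 5*a) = a*(a - 5)*(a + 1)*(a - 5)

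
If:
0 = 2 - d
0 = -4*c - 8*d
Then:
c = -4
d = 2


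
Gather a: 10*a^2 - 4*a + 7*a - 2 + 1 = 10*a^2 + 3*a - 1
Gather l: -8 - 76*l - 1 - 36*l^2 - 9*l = -36*l^2 - 85*l - 9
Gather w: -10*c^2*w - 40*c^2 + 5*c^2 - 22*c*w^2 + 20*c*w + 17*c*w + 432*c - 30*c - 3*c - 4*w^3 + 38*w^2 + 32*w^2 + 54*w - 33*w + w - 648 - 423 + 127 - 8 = -35*c^2 + 399*c - 4*w^3 + w^2*(70 - 22*c) + w*(-10*c^2 + 37*c + 22) - 952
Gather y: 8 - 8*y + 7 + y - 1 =14 - 7*y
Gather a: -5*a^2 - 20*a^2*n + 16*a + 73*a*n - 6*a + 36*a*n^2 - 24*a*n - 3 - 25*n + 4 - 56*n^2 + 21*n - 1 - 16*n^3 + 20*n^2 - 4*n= a^2*(-20*n - 5) + a*(36*n^2 + 49*n + 10) - 16*n^3 - 36*n^2 - 8*n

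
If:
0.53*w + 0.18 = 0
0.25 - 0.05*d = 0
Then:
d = 5.00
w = -0.34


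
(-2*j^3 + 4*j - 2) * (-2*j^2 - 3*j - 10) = 4*j^5 + 6*j^4 + 12*j^3 - 8*j^2 - 34*j + 20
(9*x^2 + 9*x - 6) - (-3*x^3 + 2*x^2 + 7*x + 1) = 3*x^3 + 7*x^2 + 2*x - 7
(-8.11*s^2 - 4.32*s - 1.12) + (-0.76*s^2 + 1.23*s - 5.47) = -8.87*s^2 - 3.09*s - 6.59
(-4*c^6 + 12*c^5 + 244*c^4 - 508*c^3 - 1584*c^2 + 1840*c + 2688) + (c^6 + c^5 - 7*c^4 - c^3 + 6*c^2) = -3*c^6 + 13*c^5 + 237*c^4 - 509*c^3 - 1578*c^2 + 1840*c + 2688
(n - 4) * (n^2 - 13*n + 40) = n^3 - 17*n^2 + 92*n - 160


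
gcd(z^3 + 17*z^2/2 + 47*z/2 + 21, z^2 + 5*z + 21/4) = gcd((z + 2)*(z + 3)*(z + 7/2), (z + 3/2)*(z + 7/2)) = z + 7/2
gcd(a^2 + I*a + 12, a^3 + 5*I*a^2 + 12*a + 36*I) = a - 3*I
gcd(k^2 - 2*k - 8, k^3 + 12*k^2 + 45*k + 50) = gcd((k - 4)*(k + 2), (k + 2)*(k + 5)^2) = k + 2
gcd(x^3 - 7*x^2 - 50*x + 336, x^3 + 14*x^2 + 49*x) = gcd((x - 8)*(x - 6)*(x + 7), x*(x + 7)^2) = x + 7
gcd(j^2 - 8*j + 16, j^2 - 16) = j - 4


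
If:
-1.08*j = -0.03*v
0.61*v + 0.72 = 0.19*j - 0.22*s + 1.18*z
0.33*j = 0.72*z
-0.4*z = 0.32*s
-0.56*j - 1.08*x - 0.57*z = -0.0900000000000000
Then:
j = -0.03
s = 0.02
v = -1.23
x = 0.11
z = -0.02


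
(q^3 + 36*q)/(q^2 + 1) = q*(q^2 + 36)/(q^2 + 1)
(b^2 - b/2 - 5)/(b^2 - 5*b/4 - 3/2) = 2*(-2*b^2 + b + 10)/(-4*b^2 + 5*b + 6)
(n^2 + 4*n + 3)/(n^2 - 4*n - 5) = (n + 3)/(n - 5)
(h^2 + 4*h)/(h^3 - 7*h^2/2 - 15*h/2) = 2*(h + 4)/(2*h^2 - 7*h - 15)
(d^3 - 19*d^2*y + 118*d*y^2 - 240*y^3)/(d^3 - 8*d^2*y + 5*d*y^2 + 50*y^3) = (-d^2 + 14*d*y - 48*y^2)/(-d^2 + 3*d*y + 10*y^2)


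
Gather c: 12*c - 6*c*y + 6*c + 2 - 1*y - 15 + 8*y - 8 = c*(18 - 6*y) + 7*y - 21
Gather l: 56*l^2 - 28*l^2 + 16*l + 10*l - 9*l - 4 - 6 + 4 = 28*l^2 + 17*l - 6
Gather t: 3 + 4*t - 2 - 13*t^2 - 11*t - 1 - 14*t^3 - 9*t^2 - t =-14*t^3 - 22*t^2 - 8*t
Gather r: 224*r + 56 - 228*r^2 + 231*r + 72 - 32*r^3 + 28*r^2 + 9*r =-32*r^3 - 200*r^2 + 464*r + 128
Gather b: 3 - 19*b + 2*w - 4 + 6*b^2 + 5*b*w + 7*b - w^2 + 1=6*b^2 + b*(5*w - 12) - w^2 + 2*w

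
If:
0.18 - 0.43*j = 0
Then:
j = 0.42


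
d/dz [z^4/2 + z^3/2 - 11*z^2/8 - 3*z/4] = 2*z^3 + 3*z^2/2 - 11*z/4 - 3/4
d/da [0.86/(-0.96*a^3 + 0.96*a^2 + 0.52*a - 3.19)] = (2.4768*a^2 - 1.6512*a - 0.4472)/(0.96*a^3 - 0.96*a^2 - 0.52*a + 3.19)^2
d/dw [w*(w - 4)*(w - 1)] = 3*w^2 - 10*w + 4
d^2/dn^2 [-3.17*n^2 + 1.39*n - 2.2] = -6.34000000000000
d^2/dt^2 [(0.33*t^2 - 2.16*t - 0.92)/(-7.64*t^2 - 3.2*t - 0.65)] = (268.292352*t^3 + 332.032872*t^2 + 70.5936*t + 0.439710000000002)/(445.943744*t^6 + 560.34816*t^5 + 348.52152*t^4 + 128.1152*t^3 + 29.6517*t^2 + 4.056*t + 0.274625)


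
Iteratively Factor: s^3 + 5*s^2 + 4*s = (s + 1)*(s^2 + 4*s) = s*(s + 1)*(s + 4)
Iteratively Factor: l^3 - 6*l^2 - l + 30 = (l - 5)*(l^2 - l - 6) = (l - 5)*(l + 2)*(l - 3)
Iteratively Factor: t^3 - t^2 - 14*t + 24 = (t - 3)*(t^2 + 2*t - 8) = (t - 3)*(t - 2)*(t + 4)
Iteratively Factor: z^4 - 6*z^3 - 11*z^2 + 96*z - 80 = (z - 4)*(z^3 - 2*z^2 - 19*z + 20) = (z - 4)*(z - 1)*(z^2 - z - 20) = (z - 5)*(z - 4)*(z - 1)*(z + 4)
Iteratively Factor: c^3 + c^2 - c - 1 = (c - 1)*(c^2 + 2*c + 1) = (c - 1)*(c + 1)*(c + 1)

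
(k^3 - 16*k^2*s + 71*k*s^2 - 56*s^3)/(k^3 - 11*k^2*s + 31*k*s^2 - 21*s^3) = (-k + 8*s)/(-k + 3*s)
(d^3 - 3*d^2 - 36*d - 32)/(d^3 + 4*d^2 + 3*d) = (d^2 - 4*d - 32)/(d*(d + 3))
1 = 1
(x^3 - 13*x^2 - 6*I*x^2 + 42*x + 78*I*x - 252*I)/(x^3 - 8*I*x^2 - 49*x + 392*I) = (x^2 - 6*x*(1 + I) + 36*I)/(x^2 + x*(7 - 8*I) - 56*I)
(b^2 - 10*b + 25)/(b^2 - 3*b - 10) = (b - 5)/(b + 2)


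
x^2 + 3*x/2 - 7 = (x - 2)*(x + 7/2)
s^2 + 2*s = s*(s + 2)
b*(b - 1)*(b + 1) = b^3 - b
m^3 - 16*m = m*(m - 4)*(m + 4)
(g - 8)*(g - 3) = g^2 - 11*g + 24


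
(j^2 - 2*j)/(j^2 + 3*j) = (j - 2)/(j + 3)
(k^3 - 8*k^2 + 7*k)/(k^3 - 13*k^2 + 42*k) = (k - 1)/(k - 6)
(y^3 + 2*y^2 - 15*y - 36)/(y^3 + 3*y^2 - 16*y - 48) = (y + 3)/(y + 4)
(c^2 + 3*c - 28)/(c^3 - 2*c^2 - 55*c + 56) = (c - 4)/(c^2 - 9*c + 8)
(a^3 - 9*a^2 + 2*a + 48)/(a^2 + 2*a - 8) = (a^3 - 9*a^2 + 2*a + 48)/(a^2 + 2*a - 8)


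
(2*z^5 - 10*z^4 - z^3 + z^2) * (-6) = -12*z^5 + 60*z^4 + 6*z^3 - 6*z^2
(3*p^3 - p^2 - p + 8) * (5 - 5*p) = -15*p^4 + 20*p^3 - 45*p + 40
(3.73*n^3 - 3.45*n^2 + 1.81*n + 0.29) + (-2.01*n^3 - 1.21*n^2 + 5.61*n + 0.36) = 1.72*n^3 - 4.66*n^2 + 7.42*n + 0.65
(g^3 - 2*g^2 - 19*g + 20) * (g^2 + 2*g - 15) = g^5 - 38*g^3 + 12*g^2 + 325*g - 300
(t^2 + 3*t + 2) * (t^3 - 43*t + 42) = t^5 + 3*t^4 - 41*t^3 - 87*t^2 + 40*t + 84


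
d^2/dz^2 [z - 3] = 0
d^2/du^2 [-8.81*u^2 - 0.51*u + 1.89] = -17.6200000000000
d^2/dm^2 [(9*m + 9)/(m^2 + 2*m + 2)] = 18*(3*(-m - 1)*(m^2 + 2*m + 2) + 4*(m + 1)^3)/(m^2 + 2*m + 2)^3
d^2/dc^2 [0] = 0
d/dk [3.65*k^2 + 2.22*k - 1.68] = 7.3*k + 2.22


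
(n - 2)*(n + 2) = n^2 - 4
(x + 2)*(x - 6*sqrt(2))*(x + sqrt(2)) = x^3 - 5*sqrt(2)*x^2 + 2*x^2 - 10*sqrt(2)*x - 12*x - 24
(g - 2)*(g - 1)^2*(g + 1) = g^4 - 3*g^3 + g^2 + 3*g - 2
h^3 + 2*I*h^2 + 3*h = h*(h - I)*(h + 3*I)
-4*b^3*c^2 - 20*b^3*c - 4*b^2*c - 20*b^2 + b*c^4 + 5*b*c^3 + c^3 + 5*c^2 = (-2*b + c)*(2*b + c)*(c + 5)*(b*c + 1)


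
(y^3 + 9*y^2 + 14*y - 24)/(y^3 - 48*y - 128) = (y^2 + 5*y - 6)/(y^2 - 4*y - 32)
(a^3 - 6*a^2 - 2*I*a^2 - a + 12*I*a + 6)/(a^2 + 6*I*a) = (a^3 - 2*a^2*(3 + I) + a*(-1 + 12*I) + 6)/(a*(a + 6*I))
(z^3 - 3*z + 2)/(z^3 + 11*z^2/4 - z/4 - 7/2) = 4*(z - 1)/(4*z + 7)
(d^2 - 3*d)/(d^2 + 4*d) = (d - 3)/(d + 4)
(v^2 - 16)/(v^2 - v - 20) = (v - 4)/(v - 5)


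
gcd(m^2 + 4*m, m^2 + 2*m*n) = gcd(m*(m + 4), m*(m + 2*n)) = m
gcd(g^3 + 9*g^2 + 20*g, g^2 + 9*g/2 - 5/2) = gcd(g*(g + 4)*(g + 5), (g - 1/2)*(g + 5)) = g + 5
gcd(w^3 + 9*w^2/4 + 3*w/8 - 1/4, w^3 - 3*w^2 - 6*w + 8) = w + 2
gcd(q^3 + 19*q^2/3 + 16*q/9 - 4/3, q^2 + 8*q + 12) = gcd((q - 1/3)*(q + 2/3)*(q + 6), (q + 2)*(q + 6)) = q + 6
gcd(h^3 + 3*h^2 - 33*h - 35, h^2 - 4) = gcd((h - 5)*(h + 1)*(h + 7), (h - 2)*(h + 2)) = 1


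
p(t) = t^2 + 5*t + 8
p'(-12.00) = -19.00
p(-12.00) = 92.00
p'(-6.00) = -7.00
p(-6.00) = 14.00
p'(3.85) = 12.70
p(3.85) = 42.07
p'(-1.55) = 1.90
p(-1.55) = 2.65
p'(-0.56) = 3.88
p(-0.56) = 5.51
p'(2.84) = 10.68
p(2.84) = 30.27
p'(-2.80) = -0.60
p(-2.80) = 1.84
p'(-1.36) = 2.28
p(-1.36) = 3.05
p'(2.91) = 10.82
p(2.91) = 31.02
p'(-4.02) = -3.04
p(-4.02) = 4.06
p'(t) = 2*t + 5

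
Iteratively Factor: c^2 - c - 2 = (c + 1)*(c - 2)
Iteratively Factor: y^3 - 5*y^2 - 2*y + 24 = (y - 4)*(y^2 - y - 6) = (y - 4)*(y - 3)*(y + 2)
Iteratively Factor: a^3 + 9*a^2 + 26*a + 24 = (a + 4)*(a^2 + 5*a + 6) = (a + 3)*(a + 4)*(a + 2)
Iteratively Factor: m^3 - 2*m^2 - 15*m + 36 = (m - 3)*(m^2 + m - 12) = (m - 3)^2*(m + 4)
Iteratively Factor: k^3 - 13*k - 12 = (k + 3)*(k^2 - 3*k - 4) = (k - 4)*(k + 3)*(k + 1)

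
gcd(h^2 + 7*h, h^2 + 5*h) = h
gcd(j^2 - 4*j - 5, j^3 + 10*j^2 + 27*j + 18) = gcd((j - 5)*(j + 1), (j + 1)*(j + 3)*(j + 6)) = j + 1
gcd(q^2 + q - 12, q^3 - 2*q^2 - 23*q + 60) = q - 3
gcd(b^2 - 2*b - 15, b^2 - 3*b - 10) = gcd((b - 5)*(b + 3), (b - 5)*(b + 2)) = b - 5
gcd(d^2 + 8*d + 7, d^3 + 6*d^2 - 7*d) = d + 7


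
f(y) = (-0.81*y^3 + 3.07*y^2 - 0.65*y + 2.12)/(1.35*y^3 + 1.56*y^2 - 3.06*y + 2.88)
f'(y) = (-4.05*y^2 - 3.12*y + 3.06)*(-0.81*y^3 + 3.07*y^2 - 0.65*y + 2.12)/(1.35*y^3 + 1.56*y^2 - 3.06*y + 2.88)^2 + (-2.43*y^2 + 6.14*y - 0.65)/(1.35*y^3 + 1.56*y^2 - 3.06*y + 2.88) = (4.44089209850063e-16*y^5 - 5.4081*y^4 + 6.7122*y^3 - 23.9646*y^2 + 11.0688*y + 4.6152)/(1.8225*y^6 + 4.212*y^5 - 5.8284*y^4 - 1.7712*y^3 + 18.3492*y^2 - 17.6256*y + 8.2944)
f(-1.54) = 2.10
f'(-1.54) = -3.07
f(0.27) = 0.98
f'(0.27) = 1.24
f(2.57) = 0.25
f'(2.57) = -0.31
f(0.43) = 1.20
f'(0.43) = 1.38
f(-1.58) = 2.23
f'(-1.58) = -3.36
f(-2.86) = -6.68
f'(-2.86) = -14.35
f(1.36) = 0.98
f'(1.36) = -1.05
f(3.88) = -0.02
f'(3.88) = -0.13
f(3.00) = 0.13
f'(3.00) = -0.22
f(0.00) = 0.74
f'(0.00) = 0.56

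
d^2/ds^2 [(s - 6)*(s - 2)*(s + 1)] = 6*s - 14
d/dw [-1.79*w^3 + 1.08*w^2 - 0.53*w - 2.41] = -5.37*w^2 + 2.16*w - 0.53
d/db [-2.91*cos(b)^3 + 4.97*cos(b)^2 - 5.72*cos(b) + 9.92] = (8.73*cos(b)^2 - 9.94*cos(b) + 5.72)*sin(b)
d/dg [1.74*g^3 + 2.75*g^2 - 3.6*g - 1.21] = 5.22*g^2 + 5.5*g - 3.6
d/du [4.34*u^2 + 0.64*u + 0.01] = 8.68*u + 0.64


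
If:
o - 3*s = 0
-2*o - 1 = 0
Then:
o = -1/2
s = -1/6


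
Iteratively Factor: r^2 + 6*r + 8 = (r + 4)*(r + 2)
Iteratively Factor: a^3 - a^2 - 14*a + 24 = (a - 3)*(a^2 + 2*a - 8) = (a - 3)*(a - 2)*(a + 4)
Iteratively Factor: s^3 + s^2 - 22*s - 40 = (s + 2)*(s^2 - s - 20) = (s - 5)*(s + 2)*(s + 4)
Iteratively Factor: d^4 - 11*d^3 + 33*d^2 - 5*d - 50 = (d - 5)*(d^3 - 6*d^2 + 3*d + 10) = (d - 5)*(d + 1)*(d^2 - 7*d + 10) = (d - 5)^2*(d + 1)*(d - 2)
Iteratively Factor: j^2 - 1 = (j + 1)*(j - 1)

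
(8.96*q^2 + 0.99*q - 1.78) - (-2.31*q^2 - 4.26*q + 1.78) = 11.27*q^2 + 5.25*q - 3.56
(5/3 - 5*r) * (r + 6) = -5*r^2 - 85*r/3 + 10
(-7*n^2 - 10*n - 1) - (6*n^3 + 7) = -6*n^3 - 7*n^2 - 10*n - 8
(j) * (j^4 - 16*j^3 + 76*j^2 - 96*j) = j^5 - 16*j^4 + 76*j^3 - 96*j^2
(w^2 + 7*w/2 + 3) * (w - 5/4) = w^3 + 9*w^2/4 - 11*w/8 - 15/4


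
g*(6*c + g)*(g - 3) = 6*c*g^2 - 18*c*g + g^3 - 3*g^2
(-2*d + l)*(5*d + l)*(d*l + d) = -10*d^3*l - 10*d^3 + 3*d^2*l^2 + 3*d^2*l + d*l^3 + d*l^2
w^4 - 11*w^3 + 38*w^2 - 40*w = w*(w - 5)*(w - 4)*(w - 2)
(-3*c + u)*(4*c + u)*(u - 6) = -12*c^2*u + 72*c^2 + c*u^2 - 6*c*u + u^3 - 6*u^2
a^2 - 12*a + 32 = (a - 8)*(a - 4)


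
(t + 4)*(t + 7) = t^2 + 11*t + 28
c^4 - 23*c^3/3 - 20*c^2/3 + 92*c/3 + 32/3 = (c - 8)*(c - 2)*(c + 1/3)*(c + 2)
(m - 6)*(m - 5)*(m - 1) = m^3 - 12*m^2 + 41*m - 30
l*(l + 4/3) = l^2 + 4*l/3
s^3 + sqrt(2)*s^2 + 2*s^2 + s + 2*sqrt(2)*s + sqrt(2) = (s + 1)^2*(s + sqrt(2))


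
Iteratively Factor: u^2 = (u)*(u)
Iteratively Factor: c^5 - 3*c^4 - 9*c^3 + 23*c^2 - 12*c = (c - 1)*(c^4 - 2*c^3 - 11*c^2 + 12*c) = (c - 4)*(c - 1)*(c^3 + 2*c^2 - 3*c) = c*(c - 4)*(c - 1)*(c^2 + 2*c - 3) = c*(c - 4)*(c - 1)^2*(c + 3)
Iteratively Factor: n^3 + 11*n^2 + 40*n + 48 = (n + 3)*(n^2 + 8*n + 16) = (n + 3)*(n + 4)*(n + 4)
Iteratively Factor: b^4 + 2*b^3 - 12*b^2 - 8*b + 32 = (b - 2)*(b^3 + 4*b^2 - 4*b - 16) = (b - 2)*(b + 2)*(b^2 + 2*b - 8) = (b - 2)*(b + 2)*(b + 4)*(b - 2)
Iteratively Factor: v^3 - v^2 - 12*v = (v + 3)*(v^2 - 4*v) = (v - 4)*(v + 3)*(v)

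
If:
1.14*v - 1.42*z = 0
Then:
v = 1.24561403508772*z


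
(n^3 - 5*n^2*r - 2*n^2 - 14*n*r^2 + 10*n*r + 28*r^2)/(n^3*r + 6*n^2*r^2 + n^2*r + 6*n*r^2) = (n^3 - 5*n^2*r - 2*n^2 - 14*n*r^2 + 10*n*r + 28*r^2)/(n*r*(n^2 + 6*n*r + n + 6*r))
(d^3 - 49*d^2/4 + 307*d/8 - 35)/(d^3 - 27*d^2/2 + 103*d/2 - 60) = (d - 7/4)/(d - 3)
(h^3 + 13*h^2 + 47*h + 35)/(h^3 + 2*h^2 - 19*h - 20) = (h + 7)/(h - 4)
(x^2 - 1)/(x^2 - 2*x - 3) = (x - 1)/(x - 3)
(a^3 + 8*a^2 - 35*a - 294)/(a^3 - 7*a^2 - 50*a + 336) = (a + 7)/(a - 8)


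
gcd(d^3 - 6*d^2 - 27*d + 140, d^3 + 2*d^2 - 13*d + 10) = d + 5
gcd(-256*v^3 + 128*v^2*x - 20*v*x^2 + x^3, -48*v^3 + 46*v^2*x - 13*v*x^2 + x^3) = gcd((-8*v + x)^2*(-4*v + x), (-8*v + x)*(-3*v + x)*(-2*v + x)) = -8*v + x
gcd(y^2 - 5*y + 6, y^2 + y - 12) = y - 3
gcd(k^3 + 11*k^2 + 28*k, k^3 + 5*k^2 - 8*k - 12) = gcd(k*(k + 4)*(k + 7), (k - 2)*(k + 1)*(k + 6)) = 1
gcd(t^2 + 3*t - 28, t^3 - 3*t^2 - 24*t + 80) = t - 4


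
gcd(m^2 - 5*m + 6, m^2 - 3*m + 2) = m - 2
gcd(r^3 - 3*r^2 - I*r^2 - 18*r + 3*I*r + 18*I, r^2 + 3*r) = r + 3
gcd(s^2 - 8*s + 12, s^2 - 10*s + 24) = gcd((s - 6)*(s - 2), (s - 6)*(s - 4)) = s - 6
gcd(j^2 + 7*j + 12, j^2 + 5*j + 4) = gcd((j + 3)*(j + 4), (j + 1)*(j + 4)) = j + 4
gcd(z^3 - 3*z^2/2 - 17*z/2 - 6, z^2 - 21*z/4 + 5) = z - 4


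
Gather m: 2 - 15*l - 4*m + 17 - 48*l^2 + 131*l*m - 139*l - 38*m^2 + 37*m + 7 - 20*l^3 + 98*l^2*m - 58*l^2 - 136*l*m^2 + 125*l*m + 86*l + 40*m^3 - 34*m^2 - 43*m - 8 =-20*l^3 - 106*l^2 - 68*l + 40*m^3 + m^2*(-136*l - 72) + m*(98*l^2 + 256*l - 10) + 18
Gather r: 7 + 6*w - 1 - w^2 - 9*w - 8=-w^2 - 3*w - 2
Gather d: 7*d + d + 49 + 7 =8*d + 56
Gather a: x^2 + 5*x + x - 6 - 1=x^2 + 6*x - 7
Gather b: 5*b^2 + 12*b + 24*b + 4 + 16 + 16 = 5*b^2 + 36*b + 36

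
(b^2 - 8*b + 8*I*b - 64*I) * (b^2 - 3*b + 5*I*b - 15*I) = b^4 - 11*b^3 + 13*I*b^3 - 16*b^2 - 143*I*b^2 + 440*b + 312*I*b - 960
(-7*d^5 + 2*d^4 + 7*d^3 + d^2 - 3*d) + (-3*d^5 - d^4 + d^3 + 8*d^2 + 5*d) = -10*d^5 + d^4 + 8*d^3 + 9*d^2 + 2*d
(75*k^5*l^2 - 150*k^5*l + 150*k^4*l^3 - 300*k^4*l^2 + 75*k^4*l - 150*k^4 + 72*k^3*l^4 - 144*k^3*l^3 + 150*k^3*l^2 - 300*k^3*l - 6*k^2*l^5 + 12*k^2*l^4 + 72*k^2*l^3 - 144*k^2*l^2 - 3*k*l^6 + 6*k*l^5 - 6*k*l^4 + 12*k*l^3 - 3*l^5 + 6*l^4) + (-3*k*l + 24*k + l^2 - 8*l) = 75*k^5*l^2 - 150*k^5*l + 150*k^4*l^3 - 300*k^4*l^2 + 75*k^4*l - 150*k^4 + 72*k^3*l^4 - 144*k^3*l^3 + 150*k^3*l^2 - 300*k^3*l - 6*k^2*l^5 + 12*k^2*l^4 + 72*k^2*l^3 - 144*k^2*l^2 - 3*k*l^6 + 6*k*l^5 - 6*k*l^4 + 12*k*l^3 - 3*k*l + 24*k - 3*l^5 + 6*l^4 + l^2 - 8*l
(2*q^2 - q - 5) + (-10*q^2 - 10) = -8*q^2 - q - 15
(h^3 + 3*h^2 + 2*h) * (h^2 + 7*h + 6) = h^5 + 10*h^4 + 29*h^3 + 32*h^2 + 12*h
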